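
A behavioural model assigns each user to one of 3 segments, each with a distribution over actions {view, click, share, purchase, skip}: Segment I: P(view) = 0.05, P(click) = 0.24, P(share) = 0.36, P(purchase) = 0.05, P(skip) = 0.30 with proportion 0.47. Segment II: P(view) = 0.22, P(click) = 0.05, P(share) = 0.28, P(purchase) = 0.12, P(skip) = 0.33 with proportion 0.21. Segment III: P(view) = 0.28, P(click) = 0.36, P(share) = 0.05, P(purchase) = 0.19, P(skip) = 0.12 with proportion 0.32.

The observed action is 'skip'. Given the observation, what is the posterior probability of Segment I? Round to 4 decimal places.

0.5669

Posterior ∝ prior × likelihood, so P(k | x) ∝ P(Z=k) f_k(x); normalise over all components.
Evaluate each component's likelihood at the observed value:
  L_I = 0.3
  L_II = 0.33
  L_III = 0.12
Weight by the priors:
  P(Z=I)·L_I = 0.47 × 0.3 = 0.141
  P(Z=II)·L_II = 0.21 × 0.33 = 0.0693
  P(Z=III)·L_III = 0.32 × 0.12 = 0.0384
Evidence: 0.141 + 0.0693 + 0.0384 = 0.2487
So the posterior for Segment I is 0.141 / 0.2487 ≈ 0.5669.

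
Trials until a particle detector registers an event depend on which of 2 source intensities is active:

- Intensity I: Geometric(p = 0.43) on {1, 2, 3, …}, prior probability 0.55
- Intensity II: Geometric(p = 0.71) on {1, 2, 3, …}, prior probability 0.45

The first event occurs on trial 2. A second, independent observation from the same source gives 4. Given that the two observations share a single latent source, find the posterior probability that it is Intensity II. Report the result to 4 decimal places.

0.1300

By Bayes' theorem, P(k | x) = P(Z=k) f_k(x) / Σ_j P(Z=j) f_j(x).
Since both observations come from the same component, the likelihood for component k is f_k(x₁)·f_k(x₂).
  p_I = [0.43·(1−0.43)^1 = 0.43·0.57 = 0.2451] × [0.079633] = 0.019518
  p_II = [0.71·(1−0.71)^1 = 0.71·0.29 = 0.2059] × [0.0173162] = 0.0035654
Weight by the priors:
  P(Z=I)·p_I = 0.55 × 0.019518 = 0.0107349
  P(Z=II)·p_II = 0.45 × 0.0035654 = 0.00160443
Marginal: 0.0107349 + 0.00160443 = 0.0123394
Responsibility of Intensity II: 0.00160443 / 0.0123394 ≈ 0.1300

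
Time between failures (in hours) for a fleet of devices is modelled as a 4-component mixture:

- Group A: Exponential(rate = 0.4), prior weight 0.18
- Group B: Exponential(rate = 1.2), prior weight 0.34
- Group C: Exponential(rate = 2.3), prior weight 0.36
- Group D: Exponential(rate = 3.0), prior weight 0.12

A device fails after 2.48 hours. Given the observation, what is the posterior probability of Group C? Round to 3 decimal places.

P(component k | x) = π_k·f_k(x) / marginal(x), where marginal(x) = Σ_j π_j·f_j(x).
Exponential densities:
  p_A = 0.4·e^(−0.4·2.48) = 0.4·e^(−0.9920) = 0.148334
  p_B = 1.2·e^(−1.2·2.48) = 1.2·e^(−2.9760) = 0.0611957
  p_C = 2.3·e^(−2.3·2.48) = 2.3·e^(−5.7040) = 0.007665
  p_D = 3.0·e^(−3.0·2.48) = 3.0·e^(−7.4400) = 0.00176186
Prior × likelihood for each component:
  π_A·p_A = 0.18 × 0.148334 = 0.0267001
  π_B·p_B = 0.34 × 0.0611957 = 0.0208065
  π_C·p_C = 0.36 × 0.007665 = 0.0027594
  π_D·p_D = 0.12 × 0.00176186 = 0.000211423
Marginal: 0.0267001 + 0.0208065 + 0.0027594 + 0.000211423 = 0.0504774
P(Group C | the observation) ≈ 0.055

0.055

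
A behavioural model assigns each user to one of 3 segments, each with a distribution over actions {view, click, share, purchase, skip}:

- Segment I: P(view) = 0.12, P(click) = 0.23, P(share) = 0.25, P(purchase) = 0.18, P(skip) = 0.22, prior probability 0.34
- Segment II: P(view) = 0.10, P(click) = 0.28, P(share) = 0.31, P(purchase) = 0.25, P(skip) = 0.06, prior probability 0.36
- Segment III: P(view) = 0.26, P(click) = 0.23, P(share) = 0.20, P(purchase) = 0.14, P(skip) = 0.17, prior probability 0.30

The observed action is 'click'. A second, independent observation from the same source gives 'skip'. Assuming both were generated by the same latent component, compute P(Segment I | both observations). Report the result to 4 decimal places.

0.4918

By Bayes' theorem, P(k | x) = π_k f_k(x) / Σ_j π_j f_j(x).
Since both observations come from the same component, the likelihood for component k is f_k(x₁)·f_k(x₂).
  f_I = [0.23] × [0.22] = 0.0506
  f_II = [0.28] × [0.06] = 0.0168
  f_III = [0.23] × [0.17] = 0.0391
Unnormalised posteriors:
  π_I·f_I = 0.34 × 0.0506 = 0.017204
  π_II·f_II = 0.36 × 0.0168 = 0.006048
  π_III·f_III = 0.30 × 0.0391 = 0.01173
Marginal: 0.017204 + 0.006048 + 0.01173 = 0.034982
So the posterior for Segment I is 0.017204 / 0.034982 ≈ 0.4918.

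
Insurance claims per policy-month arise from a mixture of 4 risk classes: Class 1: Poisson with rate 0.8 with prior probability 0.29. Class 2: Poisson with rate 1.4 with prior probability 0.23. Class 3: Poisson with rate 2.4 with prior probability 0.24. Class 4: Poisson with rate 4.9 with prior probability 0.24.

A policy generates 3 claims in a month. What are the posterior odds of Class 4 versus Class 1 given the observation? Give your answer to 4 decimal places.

3.1515

Only the two components matter; the odds are (w_i f_i(x)) / (w_j f_j(x)).
Evaluate each component's likelihood at the observed value:
  p_1 = 0.0383427
  p_2 = 0.112777
  p_3 = 0.209014
  p_4 = 0.146014
Odds = (0.24/0.29) × (0.146014/0.0383427) = 0.827586 × 3.80812 ≈ 3.1515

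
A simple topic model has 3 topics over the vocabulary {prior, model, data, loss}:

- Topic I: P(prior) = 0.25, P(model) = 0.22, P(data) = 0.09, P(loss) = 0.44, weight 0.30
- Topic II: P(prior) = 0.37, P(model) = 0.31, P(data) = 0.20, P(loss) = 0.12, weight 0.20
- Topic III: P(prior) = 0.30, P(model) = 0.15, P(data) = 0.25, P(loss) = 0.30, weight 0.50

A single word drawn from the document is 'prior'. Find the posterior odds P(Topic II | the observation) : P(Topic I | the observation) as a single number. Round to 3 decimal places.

0.987

The posterior odds equal the prior odds times the likelihood ratio: (P(Z=i)/P(Z=j))·(f_i(x)/f_j(x)).
Component likelihoods at x = 'prior':
  p_I = P(prior | comp) = 0.25
  p_II = P(prior | comp) = 0.37
  p_III = P(prior | comp) = 0.30
0.074 / 0.075 ≈ 0.987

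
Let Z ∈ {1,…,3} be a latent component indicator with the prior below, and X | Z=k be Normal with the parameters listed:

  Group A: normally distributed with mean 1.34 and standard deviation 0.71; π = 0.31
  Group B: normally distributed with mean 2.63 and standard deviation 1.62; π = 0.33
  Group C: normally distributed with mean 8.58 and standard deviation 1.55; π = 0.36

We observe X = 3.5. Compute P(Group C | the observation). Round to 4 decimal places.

The responsibility of component k is π_k f_k(x) divided by Σ_j π_j f_j(x).
Component likelihoods at x = 3.5:
  L_A = (1/(0.71·√(2π)))·exp(−(3.5−1.34)²/(2·0.71²)) = 0.561891·exp(-4.62765) = 0.00549398
  L_B = (1/(1.62·√(2π)))·exp(−(3.5−2.63)²/(2·1.62²)) = 0.246261·exp(-0.14420) = 0.213191
  L_C = (1/(1.55·√(2π)))·exp(−(3.5−8.58)²/(2·1.55²)) = 0.257382·exp(-5.37074) = 0.00119701
Prior × likelihood for each component:
  π_A·L_A = 0.31 × 0.00549398 = 0.00170314
  π_B·L_B = 0.33 × 0.213191 = 0.0703529
  π_C·L_C = 0.36 × 0.00119701 = 0.000430922
Denominator: 0.00170314 + 0.0703529 + 0.000430922 = 0.0724869
Responsibility of Group C: 0.000430922 / 0.0724869 ≈ 0.0059

0.0059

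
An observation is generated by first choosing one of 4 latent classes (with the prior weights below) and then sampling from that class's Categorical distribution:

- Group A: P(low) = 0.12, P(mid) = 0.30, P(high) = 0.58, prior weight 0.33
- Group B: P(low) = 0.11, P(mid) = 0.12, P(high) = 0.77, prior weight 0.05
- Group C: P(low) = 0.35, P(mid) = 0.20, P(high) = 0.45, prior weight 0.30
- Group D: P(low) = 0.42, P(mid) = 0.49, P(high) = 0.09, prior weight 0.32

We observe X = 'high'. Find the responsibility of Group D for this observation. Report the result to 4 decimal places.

0.0732

By Bayes' theorem, P(k | x) = π_k f_k(x) / Σ_j π_j f_j(x).
Evaluate each component's likelihood at the observed value:
  p_A = P(high | comp) = 0.58
  p_B = P(high | comp) = 0.77
  p_C = P(high | comp) = 0.45
  p_D = P(high | comp) = 0.09
Prior × likelihood for each component:
  π_A·p_A = 0.33 × 0.58 = 0.1914
  π_B·p_B = 0.05 × 0.77 = 0.0385
  π_C·p_C = 0.30 × 0.45 = 0.135
  π_D·p_D = 0.32 × 0.09 = 0.0288
Marginal: 0.1914 + 0.0385 + 0.135 + 0.0288 = 0.3937
So the posterior for Group D is 0.0288 / 0.3937 ≈ 0.0732.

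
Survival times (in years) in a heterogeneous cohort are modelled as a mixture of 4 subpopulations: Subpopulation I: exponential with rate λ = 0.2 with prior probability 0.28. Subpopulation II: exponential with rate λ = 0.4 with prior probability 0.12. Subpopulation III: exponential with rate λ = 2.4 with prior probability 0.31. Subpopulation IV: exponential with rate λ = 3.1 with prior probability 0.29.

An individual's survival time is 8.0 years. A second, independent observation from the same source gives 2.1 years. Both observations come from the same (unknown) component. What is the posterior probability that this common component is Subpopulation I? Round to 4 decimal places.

By Bayes' theorem, P(k | x) = P(Z=k) f_k(x) / Σ_j P(Z=j) f_j(x).
Since both observations come from the same component, the likelihood for component k is f_k(x₁)·f_k(x₂).
  f_I = [0.0403793] × [0.131409] = 0.00530622
  f_II = [0.0163049] × [0.172684] = 0.0028156
  f_III = [1.10092e-08] × [0.015537] = 1.7105e-10
  f_IV = [5.25846e-11] × [0.00461429] = 2.4264e-13
Multiply by the mixture weights:
  P(Z=I)·f_I = 0.28 × 0.00530622 = 0.00148574
  P(Z=II)·f_II = 0.12 × 0.0028156 = 0.000337871
  P(Z=III)·f_III = 0.31 × 1.7105e-10 = 5.30256e-11
  P(Z=IV)·f_IV = 0.29 × 2.4264e-13 = 7.03657e-14
Normaliser: 0.00148574 + 0.000337871 + 5.30256e-11 + 7.03657e-14 = 0.00182361
Responsibility of Subpopulation I: 0.00148574 / 0.00182361 ≈ 0.8147

0.8147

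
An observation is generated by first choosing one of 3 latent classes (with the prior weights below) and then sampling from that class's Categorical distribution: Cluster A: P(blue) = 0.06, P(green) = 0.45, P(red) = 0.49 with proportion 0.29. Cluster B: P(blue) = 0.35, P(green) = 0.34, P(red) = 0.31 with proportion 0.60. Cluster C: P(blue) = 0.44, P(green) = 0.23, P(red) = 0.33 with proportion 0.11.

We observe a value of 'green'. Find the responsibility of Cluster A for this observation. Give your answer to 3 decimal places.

0.363

Apply Bayes' rule: the posterior for each component is proportional to its prior times its likelihood at x.
Evaluate each component's likelihood at the observed value:
  p_A = P(green | comp) = 0.45
  p_B = P(green | comp) = 0.34
  p_C = P(green | comp) = 0.23
Unnormalised posteriors:
  π_A·p_A = 0.29 × 0.45 = 0.1305
  π_B·p_B = 0.60 × 0.34 = 0.204
  π_C·p_C = 0.11 × 0.23 = 0.0253
Denominator: 0.1305 + 0.204 + 0.0253 = 0.3598
Responsibility of Cluster A: 0.1305 / 0.3598 ≈ 0.363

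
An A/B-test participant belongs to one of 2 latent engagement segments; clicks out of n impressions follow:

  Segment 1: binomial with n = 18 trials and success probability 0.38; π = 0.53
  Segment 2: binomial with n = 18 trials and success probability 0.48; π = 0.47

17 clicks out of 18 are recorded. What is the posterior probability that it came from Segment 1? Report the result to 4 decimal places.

0.0247

By Bayes' theorem, P(k | x) = π_k f_k(x) / Σ_j π_j f_j(x).
Binomial probabilities:
  L_1 = C(18,17)·0.38^17·0.62^1 = 18·7.18325e-08·0.62 = 8.01651e-07
  L_2 = C(18,17)·0.48^17·0.52^1 = 18·3.81154e-06·0.52 = 3.56761e-05
Weight by the priors:
  π_1·L_1 = 0.53 × 8.01651e-07 = 4.24875e-07
  π_2·L_2 = 0.47 × 3.56761e-05 = 1.67677e-05
Sum: 4.24875e-07 + 1.67677e-05 = 1.71926e-05
P(Segment 1 | the observation) ≈ 0.0247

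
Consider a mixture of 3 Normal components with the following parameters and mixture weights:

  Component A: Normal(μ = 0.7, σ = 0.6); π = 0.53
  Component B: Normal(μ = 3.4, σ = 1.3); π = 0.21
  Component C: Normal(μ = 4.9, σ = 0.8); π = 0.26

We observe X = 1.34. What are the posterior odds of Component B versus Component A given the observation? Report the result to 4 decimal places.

0.0920

Only the two components matter; the odds are (P(Z=i) f_i(x)) / (P(Z=j) f_j(x)).
Normal densities:
  p_A = (1/(0.6·√(2π)))·exp(−(1.34−0.7)²/(2·0.6²)) = 0.664904·exp(-0.56889) = 0.376438
  p_B = (1/(1.3·√(2π)))·exp(−(1.34−3.4)²/(2·1.3²)) = 0.306879·exp(-1.25550) = 0.0874397
  p_C = (1/(0.8·√(2π)))·exp(−(1.34−4.9)²/(2·0.8²)) = 0.498678·exp(-9.90125) = 2.49897e-05
Odds = (0.21/0.53) × (0.0874397/0.376438) = 0.396226 × 0.232282 ≈ 0.0920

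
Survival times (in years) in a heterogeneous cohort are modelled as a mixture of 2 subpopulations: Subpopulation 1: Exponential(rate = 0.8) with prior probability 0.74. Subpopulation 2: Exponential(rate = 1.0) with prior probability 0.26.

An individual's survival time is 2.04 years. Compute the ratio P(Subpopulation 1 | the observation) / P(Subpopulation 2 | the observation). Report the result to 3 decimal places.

The posterior odds equal the prior odds times the likelihood ratio: (w_i/w_j)·(f_i(x)/f_j(x)).
Exponential densities:
  p_1 = 0.15643
  p_2 = 0.130029
Posterior odds = (w_1·p_1) / (w_2·p_2) = (0.74·0.15643) / (0.26·0.130029) = 0.115759 / 0.0338075 ≈ 3.424

3.424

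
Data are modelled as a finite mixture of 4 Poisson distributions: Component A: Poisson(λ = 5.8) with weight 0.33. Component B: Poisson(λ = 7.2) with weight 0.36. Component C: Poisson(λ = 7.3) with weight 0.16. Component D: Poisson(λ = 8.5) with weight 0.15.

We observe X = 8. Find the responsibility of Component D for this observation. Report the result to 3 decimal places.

0.169

P(component k | x) = π_k·f_k(x) / marginal(x), where marginal(x) = Σ_j π_j·f_j(x).
Poisson probabilities:
  L_A = 0.0961602
  L_B = 0.133727
  L_C = 0.135118
  L_D = 0.137508
Multiply by the mixture weights:
  π_A·L_A = 0.33 × 0.0961602 = 0.0317329
  π_B·L_B = 0.36 × 0.133727 = 0.0481417
  π_C·L_C = 0.16 × 0.135118 = 0.0216189
  π_D·L_D = 0.15 × 0.137508 = 0.0206262
Normaliser: 0.0317329 + 0.0481417 + 0.0216189 + 0.0206262 = 0.12212
P(Component D | data) = 0.0206262 / 0.12212 ≈ 0.169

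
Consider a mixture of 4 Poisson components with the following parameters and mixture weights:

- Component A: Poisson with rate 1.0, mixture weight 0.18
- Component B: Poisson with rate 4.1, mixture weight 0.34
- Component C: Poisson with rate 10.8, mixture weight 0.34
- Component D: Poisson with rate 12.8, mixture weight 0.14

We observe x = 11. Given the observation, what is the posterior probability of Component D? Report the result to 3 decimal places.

P(component k | x) = π_k·f_k(x) / marginal(x), where marginal(x) = Σ_j π_j·f_j(x).
Component likelihoods at x = 11:
  f_A = 9.21616e-09
  f_B = 0.00228486
  f_C = 0.119159
  f_D = 0.104516
Prior × likelihood for each component:
  π_A·f_A = 0.18 × 9.21616e-09 = 1.65891e-09
  π_B·f_B = 0.34 × 0.00228486 = 0.000776852
  π_C·f_C = 0.34 × 0.119159 = 0.0405139
  π_D·f_D = 0.14 × 0.104516 = 0.0146323
Denominator: 1.65891e-09 + 0.000776852 + 0.0405139 + 0.0146323 = 0.0559231
So the posterior for Component D is 0.0146323 / 0.0559231 ≈ 0.262.

0.262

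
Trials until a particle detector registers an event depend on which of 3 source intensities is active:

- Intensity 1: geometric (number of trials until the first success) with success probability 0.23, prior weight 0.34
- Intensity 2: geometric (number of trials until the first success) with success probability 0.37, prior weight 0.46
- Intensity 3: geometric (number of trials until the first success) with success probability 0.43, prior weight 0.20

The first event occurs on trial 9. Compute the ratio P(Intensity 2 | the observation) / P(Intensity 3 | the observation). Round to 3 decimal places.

4.407

Since P(k|x) ∝ π_k f_k(x), the posterior odds are π_i f_i(x) / (π_j f_j(x)).
Geometric probabilities:
  L_1 = 0.23·(1−0.23)^8 = 0.23·0.123574 = 0.0284219
  L_2 = 0.37·(1−0.37)^8 = 0.37·0.0248156 = 0.00918176
  L_3 = 0.43·(1−0.43)^8 = 0.43·0.0111429 = 0.00479145
Posterior odds = (π_2·L_2) / (π_3·L_3) = (0.46·0.00918176) / (0.20·0.00479145) = 0.00422361 / 0.000958291 ≈ 4.407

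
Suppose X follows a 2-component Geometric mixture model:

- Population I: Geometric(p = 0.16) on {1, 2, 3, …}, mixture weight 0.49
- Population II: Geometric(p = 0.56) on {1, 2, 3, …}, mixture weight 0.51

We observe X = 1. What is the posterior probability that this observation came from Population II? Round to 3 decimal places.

0.785

P(component k | x) = w_k·f_k(x) / marginal(x), where marginal(x) = Σ_j w_j·f_j(x).
Evaluate each component's likelihood at the observed value:
  f_I = 0.16
  f_II = 0.56
Unnormalised posteriors:
  w_I·f_I = 0.49 × 0.16 = 0.0784
  w_II·f_II = 0.51 × 0.56 = 0.2856
Marginal: 0.0784 + 0.2856 = 0.364
So the posterior for Population II is 0.2856 / 0.364 ≈ 0.785.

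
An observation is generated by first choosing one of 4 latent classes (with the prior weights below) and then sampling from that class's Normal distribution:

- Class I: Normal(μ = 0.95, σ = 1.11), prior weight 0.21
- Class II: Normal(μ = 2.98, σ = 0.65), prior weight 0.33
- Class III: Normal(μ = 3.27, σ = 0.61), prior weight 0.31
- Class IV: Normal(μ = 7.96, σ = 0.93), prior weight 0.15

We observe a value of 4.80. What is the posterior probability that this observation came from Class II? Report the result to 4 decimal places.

By Bayes' theorem, P(k | x) = π_k f_k(x) / Σ_j π_j f_j(x).
Normal densities:
  f_I = (1/(1.11·√(2π)))·exp(−(4.80−0.95)²/(2·1.11²)) = 0.359407·exp(-6.01514) = 0.000877499
  f_II = (1/(0.65·√(2π)))·exp(−(4.80−2.98)²/(2·0.65²)) = 0.613757·exp(-3.92000) = 0.0121776
  f_III = (1/(0.61·√(2π)))·exp(−(4.80−3.27)²/(2·0.61²)) = 0.654004·exp(-3.14553) = 0.0281511
  f_IV = (1/(0.93·√(2π)))·exp(−(4.80−7.96)²/(2·0.93²)) = 0.428970·exp(-5.77269) = 0.00133469
Prior × likelihood for each component:
  π_I·f_I = 0.21 × 0.000877499 = 0.000184275
  π_II·f_II = 0.33 × 0.0121776 = 0.00401861
  π_III·f_III = 0.31 × 0.0281511 = 0.00872685
  π_IV·f_IV = 0.15 × 0.00133469 = 0.000200203
Denominator: 0.000184275 + 0.00401861 + 0.00872685 + 0.000200203 = 0.0131299
P(Class II | x) ≈ 0.3061

0.3061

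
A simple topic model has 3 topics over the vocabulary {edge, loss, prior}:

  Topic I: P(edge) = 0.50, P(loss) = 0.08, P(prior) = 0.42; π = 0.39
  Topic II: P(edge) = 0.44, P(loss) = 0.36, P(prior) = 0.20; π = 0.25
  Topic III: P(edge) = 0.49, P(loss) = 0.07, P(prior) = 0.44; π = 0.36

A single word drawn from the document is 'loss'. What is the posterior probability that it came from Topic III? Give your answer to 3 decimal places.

0.172

Posterior ∝ prior × likelihood, so P(k | x) ∝ π_k f_k(x); normalise over all components.
Evaluate each component's likelihood at the observed value:
  p_I = 0.08
  p_II = 0.36
  p_III = 0.07
Prior × likelihood for each component:
  π_I·p_I = 0.39 × 0.08 = 0.0312
  π_II·p_II = 0.25 × 0.36 = 0.09
  π_III·p_III = 0.36 × 0.07 = 0.0252
Marginal: 0.0312 + 0.09 + 0.0252 = 0.1464
P(Topic III | data) ≈ 0.172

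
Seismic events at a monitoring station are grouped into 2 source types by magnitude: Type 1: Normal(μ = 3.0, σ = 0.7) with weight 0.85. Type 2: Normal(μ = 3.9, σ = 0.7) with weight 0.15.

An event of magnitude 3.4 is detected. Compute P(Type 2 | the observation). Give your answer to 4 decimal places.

By Bayes' theorem, P(k | x) = P(Z=k) f_k(x) / Σ_j P(Z=j) f_j(x).
Component likelihoods at x = 3.4:
  p_1 = 0.484068
  p_2 = 0.441593
Prior × likelihood for each component:
  P(Z=1)·p_1 = 0.85 × 0.484068 = 0.411458
  P(Z=2)·p_2 = 0.15 × 0.441593 = 0.066239
Denominator: 0.411458 + 0.066239 = 0.477697
Responsibility of Type 2: 0.066239 / 0.477697 ≈ 0.1387

0.1387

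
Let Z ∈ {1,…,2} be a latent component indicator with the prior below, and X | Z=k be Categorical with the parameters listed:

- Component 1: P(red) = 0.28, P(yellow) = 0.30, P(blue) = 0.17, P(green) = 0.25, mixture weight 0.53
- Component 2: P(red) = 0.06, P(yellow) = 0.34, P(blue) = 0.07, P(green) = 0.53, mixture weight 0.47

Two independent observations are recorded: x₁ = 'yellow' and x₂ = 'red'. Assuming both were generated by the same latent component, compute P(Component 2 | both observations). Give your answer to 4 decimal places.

0.1772

Posterior ∝ prior × likelihood, so P(k | x) ∝ π_k f_k(x); normalise over all components.
Since both observations come from the same component, the likelihood for component k is f_k(x₁)·f_k(x₂).
  L_1 = [0.3] × [0.28] = 0.084
  L_2 = [0.34] × [0.06] = 0.0204
Unnormalised posteriors:
  π_1·L_1 = 0.53 × 0.084 = 0.04452
  π_2·L_2 = 0.47 × 0.0204 = 0.009588
Evidence: 0.04452 + 0.009588 = 0.054108
P(Component 2 | x) = 0.009588 / 0.054108 ≈ 0.1772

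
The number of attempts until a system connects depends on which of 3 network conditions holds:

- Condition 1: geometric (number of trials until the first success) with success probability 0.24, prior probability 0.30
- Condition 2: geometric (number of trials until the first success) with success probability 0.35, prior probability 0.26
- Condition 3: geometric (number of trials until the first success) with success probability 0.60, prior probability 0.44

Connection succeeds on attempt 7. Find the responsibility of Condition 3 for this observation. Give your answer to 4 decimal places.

0.0496

P(component k | x) = w_k·f_k(x) / marginal(x), where marginal(x) = Σ_j w_j·f_j(x).
Component likelihoods at x = 7:
  p_1 = 0.046248
  p_2 = 0.0263966
  p_3 = 0.0024576
Weight by the priors:
  w_1·p_1 = 0.30 × 0.046248 = 0.0138744
  w_2·p_2 = 0.26 × 0.0263966 = 0.00686312
  w_3·p_3 = 0.44 × 0.0024576 = 0.00108134
Marginal: 0.0138744 + 0.00686312 + 0.00108134 = 0.0218189
P(Condition 3 | data) = 0.00108134 / 0.0218189 ≈ 0.0496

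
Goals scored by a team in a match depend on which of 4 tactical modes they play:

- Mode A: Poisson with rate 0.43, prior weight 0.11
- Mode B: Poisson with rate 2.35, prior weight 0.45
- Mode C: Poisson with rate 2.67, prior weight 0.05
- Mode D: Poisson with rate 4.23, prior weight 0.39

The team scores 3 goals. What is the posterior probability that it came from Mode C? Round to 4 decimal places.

0.0623

Posterior ∝ prior × likelihood, so P(k | x) ∝ π_k f_k(x); normalise over all components.
Evaluate each component's likelihood at the observed value:
  L_A = 0.00862
  L_B = 0.206282
  L_C = 0.219693
  L_D = 0.183571
Unnormalised posteriors:
  π_A·L_A = 0.11 × 0.00862 = 0.0009482
  π_B·L_B = 0.45 × 0.206282 = 0.0928267
  π_C·L_C = 0.05 × 0.219693 = 0.0109847
  π_D·L_D = 0.39 × 0.183571 = 0.0715927
Marginal: 0.0009482 + 0.0928267 + 0.0109847 + 0.0715927 = 0.176352
Responsibility of Mode C: 0.0109847 / 0.176352 ≈ 0.0623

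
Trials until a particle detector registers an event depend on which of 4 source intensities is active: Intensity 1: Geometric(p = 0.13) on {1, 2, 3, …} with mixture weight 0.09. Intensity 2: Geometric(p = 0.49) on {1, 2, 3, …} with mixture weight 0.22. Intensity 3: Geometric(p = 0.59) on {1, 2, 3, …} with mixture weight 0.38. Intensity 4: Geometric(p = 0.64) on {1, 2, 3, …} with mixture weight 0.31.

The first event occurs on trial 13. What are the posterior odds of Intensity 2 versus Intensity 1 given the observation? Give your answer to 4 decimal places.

Posterior odds = (π_i f_i(x)) / (π_j f_j(x)); the normalising sum cancels.
Component likelihoods at x = 13:
  f_1 = 0.13·(1−0.13)^12 = 0.13·0.188032 = 0.0244441
  f_2 = 0.49·(1−0.49)^12 = 0.49·0.000309629 = 0.000151718
  f_3 = 0.59·(1−0.59)^12 = 0.59·2.25635e-05 = 1.33125e-05
  f_4 = 0.64·(1−0.64)^12 = 0.64·4.73838e-06 = 3.03256e-06
Posterior odds = (π_2·f_2) / (π_1·f_1) = (0.22·0.000151718) / (0.09·0.0244441) = 3.3378e-05 / 0.00219997 ≈ 0.0152

0.0152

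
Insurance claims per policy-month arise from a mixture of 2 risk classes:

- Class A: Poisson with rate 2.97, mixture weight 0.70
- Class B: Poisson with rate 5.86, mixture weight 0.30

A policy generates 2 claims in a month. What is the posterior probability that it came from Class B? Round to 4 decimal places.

Posterior ∝ prior × likelihood, so P(k | x) ∝ w_k f_k(x); normalise over all components.
Poisson probabilities:
  L_A = e^(−2.97)·2.97^2/2! = 0.226271
  L_B = e^(−5.86)·5.86^2/2! = 0.0489553
Unnormalised posteriors:
  w_A·L_A = 0.70 × 0.226271 = 0.158389
  w_B·L_B = 0.30 × 0.0489553 = 0.0146866
Denominator: 0.158389 + 0.0146866 = 0.173076
P(Class B | the observation) ≈ 0.0849

0.0849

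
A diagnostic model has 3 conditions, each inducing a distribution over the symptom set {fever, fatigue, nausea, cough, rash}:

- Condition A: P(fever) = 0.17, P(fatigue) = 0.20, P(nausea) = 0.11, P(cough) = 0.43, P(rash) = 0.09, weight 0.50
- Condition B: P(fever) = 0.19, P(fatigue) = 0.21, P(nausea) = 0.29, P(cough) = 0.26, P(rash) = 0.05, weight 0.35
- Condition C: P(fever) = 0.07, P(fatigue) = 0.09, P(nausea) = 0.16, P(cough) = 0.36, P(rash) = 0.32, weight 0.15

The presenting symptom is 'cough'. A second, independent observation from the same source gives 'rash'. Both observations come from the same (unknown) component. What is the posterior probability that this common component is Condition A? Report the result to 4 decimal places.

Posterior ∝ prior × likelihood, so P(k | x) ∝ w_k f_k(x); normalise over all components.
Since both observations come from the same component, the likelihood for component k is f_k(x₁)·f_k(x₂).
  p_A = [0.43] × [0.09] = 0.0387
  p_B = [0.26] × [0.05] = 0.013
  p_C = [0.36] × [0.32] = 0.1152
Unnormalised posteriors:
  w_A·p_A = 0.50 × 0.0387 = 0.01935
  w_B·p_B = 0.35 × 0.013 = 0.00455
  w_C·p_C = 0.15 × 0.1152 = 0.01728
Sum: 0.01935 + 0.00455 + 0.01728 = 0.04118
Responsibility of Condition A: 0.01935 / 0.04118 ≈ 0.4699

0.4699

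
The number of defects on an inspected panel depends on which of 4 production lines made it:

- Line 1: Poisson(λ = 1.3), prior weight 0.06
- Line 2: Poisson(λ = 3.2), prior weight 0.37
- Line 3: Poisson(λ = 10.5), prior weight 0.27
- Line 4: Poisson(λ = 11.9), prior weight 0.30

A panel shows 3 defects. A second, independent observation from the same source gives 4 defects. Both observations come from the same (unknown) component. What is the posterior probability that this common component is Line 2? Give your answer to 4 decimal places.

0.9854

The responsibility of component k is π_k f_k(x) divided by Σ_j π_j f_j(x).
Since both observations come from the same component, the likelihood for component k is f_k(x₁)·f_k(x₂).
  p_1 = [e^(−1.3)·1.3^3/3! = 0.0997921] × [0.0324324] = 0.0032365
  p_2 = [e^(−3.2)·3.2^3/3! = 0.222616] × [0.178093] = 0.0396463
  p_3 = [e^(−10.5)·10.5^3/3! = 0.00531281] × [0.0139461] = 7.40932e-05
  p_4 = [e^(−11.9)·11.9^3/3! = 0.00190715] × [0.00567378] = 1.08208e-05
Prior × likelihood for each component:
  π_1·p_1 = 0.06 × 0.0032365 = 0.00019419
  π_2·p_2 = 0.37 × 0.0396463 = 0.0146691
  π_3·p_3 = 0.27 × 7.40932e-05 = 2.00052e-05
  π_4·p_4 = 0.30 × 1.08208e-05 = 3.24623e-06
Marginal: 0.00019419 + 0.0146691 + 2.00052e-05 + 3.24623e-06 = 0.0148866
So the posterior for Line 2 is 0.0146691 / 0.0148866 ≈ 0.9854.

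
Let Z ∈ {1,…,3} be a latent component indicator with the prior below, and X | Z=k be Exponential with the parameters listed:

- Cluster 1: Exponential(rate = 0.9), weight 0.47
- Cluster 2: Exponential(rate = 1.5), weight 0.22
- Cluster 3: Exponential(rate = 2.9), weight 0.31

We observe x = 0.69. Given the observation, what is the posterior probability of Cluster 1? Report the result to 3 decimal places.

0.488

Apply Bayes' rule: the posterior for each component is proportional to its prior times its likelihood at x.
Evaluate each component's likelihood at the observed value:
  f_1 = 0.483666
  f_2 = 0.53284
  f_3 = 0.39208
Prior × likelihood for each component:
  π_1·f_1 = 0.47 × 0.483666 = 0.227323
  π_2·f_2 = 0.22 × 0.53284 = 0.117225
  π_3·f_3 = 0.31 × 0.39208 = 0.121545
Denominator: 0.227323 + 0.117225 + 0.121545 = 0.466093
P(Cluster 1 | the observation) = 0.227323 / 0.466093 ≈ 0.488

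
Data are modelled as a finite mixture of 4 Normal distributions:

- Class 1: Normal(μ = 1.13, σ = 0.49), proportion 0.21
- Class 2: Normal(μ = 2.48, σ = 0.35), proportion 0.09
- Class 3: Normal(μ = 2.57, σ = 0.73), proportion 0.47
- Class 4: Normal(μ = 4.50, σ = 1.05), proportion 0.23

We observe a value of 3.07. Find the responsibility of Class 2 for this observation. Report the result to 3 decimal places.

0.094

By Bayes' theorem, P(k | x) = π_k f_k(x) / Σ_j π_j f_j(x).
Evaluate each component's likelihood at the observed value:
  p_1 = 0.000321293
  p_2 = 0.275289
  p_3 = 0.432232
  p_4 = 0.1503
Weight by the priors:
  π_1·p_1 = 0.21 × 0.000321293 = 6.74716e-05
  π_2·p_2 = 0.09 × 0.275289 = 0.024776
  π_3·p_3 = 0.47 × 0.432232 = 0.203149
  π_4·p_4 = 0.23 × 0.1503 = 0.034569
Sum: 6.74716e-05 + 0.024776 + 0.203149 + 0.034569 = 0.262561
Responsibility of Class 2: 0.024776 / 0.262561 ≈ 0.094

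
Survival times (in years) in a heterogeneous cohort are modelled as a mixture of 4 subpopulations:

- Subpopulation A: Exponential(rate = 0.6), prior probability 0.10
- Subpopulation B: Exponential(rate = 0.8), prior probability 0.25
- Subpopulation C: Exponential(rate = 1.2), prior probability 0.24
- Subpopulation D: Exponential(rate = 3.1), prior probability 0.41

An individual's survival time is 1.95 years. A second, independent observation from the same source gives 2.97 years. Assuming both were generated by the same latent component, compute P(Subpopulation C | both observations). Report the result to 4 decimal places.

P(component k | x) = w_k·f_k(x) / marginal(x), where marginal(x) = Σ_j w_j·f_j(x).
Since both observations come from the same component, the likelihood for component k is f_k(x₁)·f_k(x₂).
  f_A = [0.18622] × [0.100981] = 0.0188046
  f_B = [0.168109] × [0.0743372] = 0.0124967
  f_C = [0.115593] × [0.0339904] = 0.00392905
  f_D = [0.00734601] × [0.000311037] = 2.28488e-06
Prior × likelihood for each component:
  w_A·f_A = 0.10 × 0.0188046 = 0.00188046
  w_B·f_B = 0.25 × 0.0124967 = 0.00312419
  w_C·f_C = 0.24 × 0.00392905 = 0.000942973
  w_D·f_D = 0.41 × 2.28488e-06 = 9.36802e-07
Sum: 0.00188046 + 0.00312419 + 0.000942973 + 9.36802e-07 = 0.00594856
P(Subpopulation C | x₁, x₂) ≈ 0.1585

0.1585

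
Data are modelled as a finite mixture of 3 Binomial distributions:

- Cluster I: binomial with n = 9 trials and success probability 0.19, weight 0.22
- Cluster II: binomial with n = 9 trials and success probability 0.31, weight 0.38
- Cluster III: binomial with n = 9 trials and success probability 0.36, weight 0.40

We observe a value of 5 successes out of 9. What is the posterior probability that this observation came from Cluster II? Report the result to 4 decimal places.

0.3649

By Bayes' theorem, P(k | x) = π_k f_k(x) / Σ_j π_j f_j(x).
Component likelihoods at x = 5 successes out of 9:
  f_I = 0.0134301
  f_II = 0.0817665
  f_III = 0.127821
Prior × likelihood for each component:
  π_I·f_I = 0.22 × 0.0134301 = 0.00295462
  π_II·f_II = 0.38 × 0.0817665 = 0.0310713
  π_III·f_III = 0.40 × 0.127821 = 0.0511285
Denominator: 0.00295462 + 0.0310713 + 0.0511285 = 0.0851544
P(Cluster II | x) ≈ 0.3649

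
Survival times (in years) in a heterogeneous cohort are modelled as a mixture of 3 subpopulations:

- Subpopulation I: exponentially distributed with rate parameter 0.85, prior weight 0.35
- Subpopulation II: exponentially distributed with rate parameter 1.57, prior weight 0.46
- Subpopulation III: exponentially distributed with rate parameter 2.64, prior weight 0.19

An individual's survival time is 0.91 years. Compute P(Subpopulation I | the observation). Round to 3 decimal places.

Apply Bayes' rule: the posterior for each component is proportional to its prior times its likelihood at x.
Evaluate each component's likelihood at the observed value:
  p_I = 0.85·e^(−0.85·0.91) = 0.85·e^(−0.7735) = 0.392186
  p_II = 1.57·e^(−1.57·0.91) = 1.57·e^(−1.4287) = 0.376204
  p_III = 2.64·e^(−2.64·0.91) = 2.64·e^(−2.4024) = 0.238921
Prior × likelihood for each component:
  π_I·p_I = 0.35 × 0.392186 = 0.137265
  π_II·p_II = 0.46 × 0.376204 = 0.173054
  π_III·p_III = 0.19 × 0.238921 = 0.045395
Normaliser: 0.137265 + 0.173054 + 0.045395 = 0.355714
P(Subpopulation I | the observation) = 0.137265 / 0.355714 ≈ 0.386

0.386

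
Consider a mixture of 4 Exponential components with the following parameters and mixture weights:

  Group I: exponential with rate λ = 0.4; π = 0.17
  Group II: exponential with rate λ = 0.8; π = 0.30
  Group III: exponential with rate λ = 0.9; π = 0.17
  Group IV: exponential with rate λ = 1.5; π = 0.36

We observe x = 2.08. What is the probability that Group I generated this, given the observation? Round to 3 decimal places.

0.242

P(component k | x) = P(Z=k)·f_k(x) / marginal(x), where marginal(x) = Σ_j P(Z=j)·f_j(x).
Component likelihoods at x = 2.08:
  f_I = 0.4·e^(−0.4·2.08) = 0.4·e^(−0.8320) = 0.174071
  f_II = 0.8·e^(−0.8·2.08) = 0.8·e^(−1.6640) = 0.151504
  f_III = 0.9·e^(−0.9·2.08) = 0.9·e^(−1.8720) = 0.138434
  f_IV = 1.5·e^(−1.5·2.08) = 1.5·e^(−3.1200) = 0.0662358
Weight by the priors:
  P(Z=I)·f_I = 0.17 × 0.174071 = 0.0295921
  P(Z=II)·f_II = 0.30 × 0.151504 = 0.0454512
  P(Z=III)·f_III = 0.17 × 0.138434 = 0.0235338
  P(Z=IV)·f_IV = 0.36 × 0.0662358 = 0.0238449
Sum: 0.0295921 + 0.0454512 + 0.0235338 + 0.0238449 = 0.122422
Responsibility of Group I: 0.0295921 / 0.122422 ≈ 0.242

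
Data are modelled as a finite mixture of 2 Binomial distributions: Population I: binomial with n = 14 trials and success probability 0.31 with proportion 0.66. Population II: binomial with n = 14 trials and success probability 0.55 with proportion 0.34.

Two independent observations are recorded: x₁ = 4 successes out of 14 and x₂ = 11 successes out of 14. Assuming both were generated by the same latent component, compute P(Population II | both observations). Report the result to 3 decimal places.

P(component k | x) = P(Z=k)·f_k(x) / marginal(x), where marginal(x) = Σ_j P(Z=j)·f_j(x).
Since both observations come from the same component, the likelihood for component k is f_k(x₁)·f_k(x₂).
  p_I = [C(14,4)·0.31^4·0.69^10 = 1001·0.00923521·0.0244619 = 0.226137] × [0.000303828] = 6.87067e-05
  p_II = [C(14,4)·0.55^4·0.45^10 = 1001·0.0915063·0.000340506 = 0.0311896] × [0.0462092] = 0.00144125
Weight by the priors:
  P(Z=I)·p_I = 0.66 × 6.87067e-05 = 4.53464e-05
  P(Z=II)·p_II = 0.34 × 0.00144125 = 0.000490024
Sum: 4.53464e-05 + 0.000490024 = 0.00053537
P(Population II | data) ≈ 0.915

0.915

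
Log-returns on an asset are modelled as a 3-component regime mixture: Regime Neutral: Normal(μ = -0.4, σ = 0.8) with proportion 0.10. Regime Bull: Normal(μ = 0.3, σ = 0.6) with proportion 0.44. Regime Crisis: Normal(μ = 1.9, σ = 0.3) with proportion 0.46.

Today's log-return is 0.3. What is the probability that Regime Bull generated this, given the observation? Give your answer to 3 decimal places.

Posterior ∝ prior × likelihood, so P(k | x) ∝ w_k f_k(x); normalise over all components.
Evaluate each component's likelihood at the observed value:
  p_Neutral = (1/(0.8·√(2π)))·exp(−(0.3−-0.4)²/(2·0.8²)) = 0.498678·exp(-0.38281) = 0.340069
  p_Bull = (1/(0.6·√(2π)))·exp(−(0.3−0.3)²/(2·0.6²)) = 0.664904·exp(-0.00000) = 0.664904
  p_Crisis = (1/(0.3·√(2π)))·exp(−(0.3−1.9)²/(2·0.3²)) = 1.329808·exp(-14.22222) = 8.85434e-07
Unnormalised posteriors:
  w_Neutral·p_Neutral = 0.10 × 0.340069 = 0.0340069
  w_Bull·p_Bull = 0.44 × 0.664904 = 0.292558
  w_Crisis·p_Crisis = 0.46 × 8.85434e-07 = 4.073e-07
Sum: 0.0340069 + 0.292558 + 4.073e-07 = 0.326565
P(Regime Bull | x) ≈ 0.896

0.896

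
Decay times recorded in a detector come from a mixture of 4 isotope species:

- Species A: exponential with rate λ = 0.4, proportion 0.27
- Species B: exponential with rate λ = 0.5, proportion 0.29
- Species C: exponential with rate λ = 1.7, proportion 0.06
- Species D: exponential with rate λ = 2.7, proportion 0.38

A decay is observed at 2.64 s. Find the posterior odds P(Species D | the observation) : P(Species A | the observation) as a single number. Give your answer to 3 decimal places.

Only the two components matter; the odds are (P(Z=i) f_i(x)) / (P(Z=j) f_j(x)).
Evaluate each component's likelihood at the observed value:
  f_A = 0.4·e^(−0.4·2.64) = 0.4·e^(−1.0560) = 0.139138
  f_B = 0.5·e^(−0.5·2.64) = 0.5·e^(−1.3200) = 0.133568
  f_C = 1.7·e^(−1.7·2.64) = 1.7·e^(−4.4880) = 0.0191133
  f_D = 2.7·e^(−2.7·2.64) = 2.7·e^(−7.1280) = 0.00216627
Posterior odds = (P(Z=D)·f_D) / (P(Z=A)·f_A) = (0.38·0.00216627) / (0.27·0.139138) = 0.000823183 / 0.0375672 ≈ 0.022

0.022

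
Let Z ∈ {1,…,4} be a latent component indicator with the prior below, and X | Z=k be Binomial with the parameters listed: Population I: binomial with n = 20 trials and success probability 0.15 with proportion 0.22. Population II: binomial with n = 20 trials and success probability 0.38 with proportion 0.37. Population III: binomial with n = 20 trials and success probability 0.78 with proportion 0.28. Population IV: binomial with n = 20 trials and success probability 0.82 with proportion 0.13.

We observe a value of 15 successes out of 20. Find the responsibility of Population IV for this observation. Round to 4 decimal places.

0.2640

By Bayes' theorem, P(k | x) = P(Z=k) f_k(x) / Σ_j P(Z=j) f_j(x).
Component likelihoods at x = 15 successes out of 20:
  L_I = 3.01236e-09
  L_II = 0.000706572
  L_III = 0.192299
  L_IV = 0.149284
Unnormalised posteriors:
  P(Z=I)·L_I = 0.22 × 3.01236e-09 = 6.6272e-10
  P(Z=II)·L_II = 0.37 × 0.000706572 = 0.000261431
  P(Z=III)·L_III = 0.28 × 0.192299 = 0.0538436
  P(Z=IV)·L_IV = 0.13 × 0.149284 = 0.019407
Denominator: 6.6272e-10 + 0.000261431 + 0.0538436 + 0.019407 = 0.073512
P(Population IV | 15 successes out of 20) ≈ 0.2640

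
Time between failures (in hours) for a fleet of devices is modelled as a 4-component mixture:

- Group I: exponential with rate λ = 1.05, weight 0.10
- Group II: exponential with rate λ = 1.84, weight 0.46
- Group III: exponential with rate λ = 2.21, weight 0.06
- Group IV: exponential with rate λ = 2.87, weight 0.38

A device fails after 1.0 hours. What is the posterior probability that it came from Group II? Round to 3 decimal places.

The responsibility of component k is π_k f_k(x) divided by Σ_j π_j f_j(x).
Component likelihoods at x = 1.0 hours:
  L_I = 1.05·e^(−1.05·1.0) = 1.05·e^(−1.0500) = 0.367435
  L_II = 1.84·e^(−1.84·1.0) = 1.84·e^(−1.8400) = 0.292224
  L_III = 2.21·e^(−2.21·1.0) = 2.21·e^(−2.2100) = 0.242438
  L_IV = 2.87·e^(−2.87·1.0) = 2.87·e^(−2.8700) = 0.162726
Multiply by the mixture weights:
  π_I·L_I = 0.10 × 0.367435 = 0.0367435
  π_II·L_II = 0.46 × 0.292224 = 0.134423
  π_III·L_III = 0.06 × 0.242438 = 0.0145463
  π_IV·L_IV = 0.38 × 0.162726 = 0.0618358
Normaliser: 0.0367435 + 0.134423 + 0.0145463 + 0.0618358 = 0.247549
P(Group II | 1.0 hours) = 0.134423 / 0.247549 ≈ 0.543

0.543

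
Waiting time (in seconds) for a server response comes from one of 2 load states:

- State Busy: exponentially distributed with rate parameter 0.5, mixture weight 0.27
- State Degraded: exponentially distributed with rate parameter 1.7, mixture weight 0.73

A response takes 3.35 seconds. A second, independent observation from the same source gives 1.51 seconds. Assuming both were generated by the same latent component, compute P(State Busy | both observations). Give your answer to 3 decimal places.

0.916

By Bayes' theorem, P(k | x) = P(Z=k) f_k(x) / Σ_j P(Z=j) f_j(x).
Since both observations come from the same component, the likelihood for component k is f_k(x₁)·f_k(x₂).
  f_Busy = [0.5·e^(−0.5·3.35) = 0.5·e^(−1.6750) = 0.0936541] × [0.235005] = 0.0220092
  f_Degraded = [1.7·e^(−1.7·3.35) = 1.7·e^(−5.6950) = 0.00571665] × [0.130501] = 0.000746031
Prior × likelihood for each component:
  P(Z=Busy)·f_Busy = 0.27 × 0.0220092 = 0.00594249
  P(Z=Degraded)·f_Degraded = 0.73 × 0.000746031 = 0.000544603
Normaliser: 0.00594249 + 0.000544603 = 0.00648709
So the posterior for State Busy is 0.00594249 / 0.00648709 ≈ 0.916.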